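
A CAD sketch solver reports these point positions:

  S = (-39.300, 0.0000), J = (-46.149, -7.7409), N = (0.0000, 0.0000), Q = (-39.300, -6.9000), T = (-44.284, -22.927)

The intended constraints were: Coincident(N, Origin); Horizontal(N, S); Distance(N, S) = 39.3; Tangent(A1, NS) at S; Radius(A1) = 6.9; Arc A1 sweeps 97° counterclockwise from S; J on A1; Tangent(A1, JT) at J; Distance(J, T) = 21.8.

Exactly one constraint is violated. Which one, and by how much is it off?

Distance(J, T) = 21.8 — off by 6.50.

N = (0.00, 0.00) ✓; N.y = 0.00, S.y = 0.00 ✓; |NS| = 39.30 ✓; ∠(QS, SN) = 90.00° ✓; |QS| = 6.900 ✓; bearing(Q→J) − bearing(Q→S) = 97.00° ✓; |QJ| = 6.900 ✓; ∠(QJ, JT) = 90.00° ✓; |JT| = 15.30 ✗.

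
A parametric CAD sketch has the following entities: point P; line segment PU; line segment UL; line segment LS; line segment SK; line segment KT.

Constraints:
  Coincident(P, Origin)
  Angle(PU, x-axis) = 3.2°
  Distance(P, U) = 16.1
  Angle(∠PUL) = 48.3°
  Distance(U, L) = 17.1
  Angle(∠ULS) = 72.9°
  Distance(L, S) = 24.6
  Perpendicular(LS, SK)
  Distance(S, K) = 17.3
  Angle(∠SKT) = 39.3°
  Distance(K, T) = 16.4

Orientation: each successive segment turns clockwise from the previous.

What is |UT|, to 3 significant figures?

14.9

P is at the origin; PU runs at 3.2° with length 16.1, so U = (16.1, 0.899). ∠PUL = 48.3° gives UL at -128° from the x-axis; with |UL| = 17.1, L = (5.43, -12.5). ∠ULS = 72.9° gives LS at 124° from the x-axis; with |LS| = 24.6, S = (-8.47, 7.81). LS ⟂ SK, so SK runs at 34.4°; with |SK| = 17.3, K = (5.81, 17.6). ∠SKT = 39.3° gives KT at -106° from the x-axis; with |KT| = 16.4, T = (1.20, 1.85). Then |UT| = |T − U| = 14.9.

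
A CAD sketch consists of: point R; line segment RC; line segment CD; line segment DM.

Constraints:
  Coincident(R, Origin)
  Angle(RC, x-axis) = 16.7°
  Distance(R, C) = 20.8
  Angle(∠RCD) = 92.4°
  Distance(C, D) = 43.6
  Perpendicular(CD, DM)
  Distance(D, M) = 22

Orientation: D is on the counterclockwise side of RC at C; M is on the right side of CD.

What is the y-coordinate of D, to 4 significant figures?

48.23

R is at the origin; RC runs at 16.7° with length 20.8, so C = 20.8·(cos 16.7°, sin 16.7°) = (19.92, 5.977). ∠RCD = 92.4°, so CD runs at 16.7° + (180° − 92.4°) = 104.3° from the x-axis; with |CD| = 43.6, D = C + 43.6·(cos 104.3°, sin 104.3°) = (9.154, 48.23). So D.y = 48.23.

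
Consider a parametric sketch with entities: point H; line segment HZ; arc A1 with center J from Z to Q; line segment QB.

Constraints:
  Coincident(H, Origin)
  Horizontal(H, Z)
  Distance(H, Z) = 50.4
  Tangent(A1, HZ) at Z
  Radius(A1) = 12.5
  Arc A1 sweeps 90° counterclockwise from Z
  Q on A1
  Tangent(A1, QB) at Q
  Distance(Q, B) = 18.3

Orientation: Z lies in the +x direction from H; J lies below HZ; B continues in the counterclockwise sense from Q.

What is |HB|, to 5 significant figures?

48.837

H is at the origin; H and Z share the same y with |HZ| = 50.4 and Z on the +x side, so Z = (50.400, 0.0000). Since A1 is tangent to HZ there, JZ ⟂ HZ, so J = Z + (0, -12.5) = (50.400, -12.500). On A1, Z sits at bearing 90° from J; a 90° counterclockwise sweep puts Q at bearing 180°, so Q = J + 12.5·(cos 180°, sin 180°) = (37.900, -12.500). Tangency of A1 to QB means the radius JQ is perpendicular to QB, so QB runs along (−sin 180°, cos 180°); with |QB| = 18.3, B = (37.900, -30.800). Then |HB| = |B − H| = 48.837.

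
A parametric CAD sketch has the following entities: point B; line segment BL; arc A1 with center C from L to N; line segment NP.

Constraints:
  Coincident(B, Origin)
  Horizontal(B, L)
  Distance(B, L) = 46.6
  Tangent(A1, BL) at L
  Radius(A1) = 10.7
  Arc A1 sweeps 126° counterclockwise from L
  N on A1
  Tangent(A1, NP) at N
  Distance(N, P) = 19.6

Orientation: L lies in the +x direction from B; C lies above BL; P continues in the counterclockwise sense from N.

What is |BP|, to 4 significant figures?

54.70

B is at the origin; BL is horizontal with |BL| = 46.6 and L on the +x side, so L = (46.60, 0.000). Tangency of A1 to BL means the radius CL is perpendicular to BL, so C = L + (0, 10.7) = (46.60, 10.70). On A1, L sits at bearing -90° from C; a 126° counterclockwise sweep puts N at bearing 36°, so N = C + 10.7·(cos 36°, sin 36°) = (55.26, 16.99). Tangency of A1 to NP means the radius CN is perpendicular to NP, so NP runs along (−sin 36°, cos 36°); with |NP| = 19.6, P = (43.74, 32.85). Then |BP| = |P − B| = 54.70.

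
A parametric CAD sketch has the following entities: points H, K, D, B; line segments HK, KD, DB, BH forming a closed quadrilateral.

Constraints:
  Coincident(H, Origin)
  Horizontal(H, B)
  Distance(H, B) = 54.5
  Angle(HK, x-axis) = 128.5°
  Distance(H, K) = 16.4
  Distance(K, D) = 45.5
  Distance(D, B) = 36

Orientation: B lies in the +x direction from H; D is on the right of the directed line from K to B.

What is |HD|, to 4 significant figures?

29.41

Checks: |HB| = 54.50 ✓; |HK| = 16.40 ✓; |KD| = 45.50 ✓; |DB| = 36.00 ✓.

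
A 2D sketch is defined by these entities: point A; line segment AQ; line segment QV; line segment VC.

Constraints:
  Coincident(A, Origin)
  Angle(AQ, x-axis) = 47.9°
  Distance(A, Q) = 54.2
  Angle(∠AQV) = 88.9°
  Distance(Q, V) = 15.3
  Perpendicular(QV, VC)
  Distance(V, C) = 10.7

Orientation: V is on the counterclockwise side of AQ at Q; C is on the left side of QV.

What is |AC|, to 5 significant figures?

45.768

A is at the origin; AQ runs at 47.9° with length 54.2, so Q = 54.2·(cos 47.9°, sin 47.9°) = (36.337, 40.215). ∠AQV = 88.9°, so QV runs at 47.9° + (180° − 88.9°) = 139.00° from the x-axis; with |QV| = 15.3, V = Q + 15.3·(cos 139.00°, sin 139.00°) = (24.790, 50.253). QV is perpendicular to VC; with |VC| = 10.7 on the left of QV, C = V + 10.7·(-0.65606, -0.75471) = (17.770, 42.177). Then |AC| = |C − A| = 45.768.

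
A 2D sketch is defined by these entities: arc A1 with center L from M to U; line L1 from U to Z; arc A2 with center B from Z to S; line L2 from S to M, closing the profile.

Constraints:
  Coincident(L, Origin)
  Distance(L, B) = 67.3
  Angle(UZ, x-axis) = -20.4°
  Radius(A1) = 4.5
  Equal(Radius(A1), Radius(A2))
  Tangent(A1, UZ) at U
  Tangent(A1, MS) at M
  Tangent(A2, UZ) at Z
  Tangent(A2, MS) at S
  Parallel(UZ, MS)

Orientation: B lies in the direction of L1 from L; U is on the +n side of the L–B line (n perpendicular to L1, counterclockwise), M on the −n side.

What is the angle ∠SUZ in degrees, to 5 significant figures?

7.6169°

The slot axis is L1's direction at -20.4°, so u = (cos -20.4°, sin -20.4°) = (0.93728, -0.34857) and n = (−sin -20.4°, cos -20.4°) = (0.34857, 0.93728). L is at the origin and B lies 67.3 along u from L, so B = 67.3·u = (63.079, -23.459). Tangency of A1 to both parallel lines with radius 4.5 puts U and M at L ± 4.5·n: U = (1.5686, 4.2178), M = (-1.5686, -4.2178). Equal radii place Z and S the same way about B: Z = B + 4.5·n = (64.648, -19.241), S = B − 4.5·n = (61.511, -27.677). Then cos ∠SUZ = US·UZ / (|US||UZ|), giving 7.6169°.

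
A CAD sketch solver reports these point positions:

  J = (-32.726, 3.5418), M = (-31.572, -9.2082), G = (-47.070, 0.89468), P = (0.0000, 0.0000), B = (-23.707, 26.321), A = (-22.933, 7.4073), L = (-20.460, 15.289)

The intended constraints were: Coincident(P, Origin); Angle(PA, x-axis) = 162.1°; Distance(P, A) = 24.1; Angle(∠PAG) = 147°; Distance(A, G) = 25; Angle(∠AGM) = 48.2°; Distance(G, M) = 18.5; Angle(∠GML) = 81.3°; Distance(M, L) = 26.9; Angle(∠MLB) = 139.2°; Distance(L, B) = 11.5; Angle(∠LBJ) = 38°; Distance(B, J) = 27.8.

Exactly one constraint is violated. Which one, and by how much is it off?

Distance(B, J) = 27.8 — off by 3.30.

P = (0.00, 0.00) ✓; PA at 162.1° ✓; |PA| = 24.10 ✓; ∠PAG = 147.0° ✓; |AG| = 25.00 ✓; ∠AGM = 48.20° ✓; |GM| = 18.50 ✓; ∠GML = 81.30° ✓; |ML| = 26.90 ✓; ∠MLB = 139.2° ✓; |LB| = 11.50 ✓; ∠LBJ = 38.00° ✓; |BJ| = 24.50 ✗.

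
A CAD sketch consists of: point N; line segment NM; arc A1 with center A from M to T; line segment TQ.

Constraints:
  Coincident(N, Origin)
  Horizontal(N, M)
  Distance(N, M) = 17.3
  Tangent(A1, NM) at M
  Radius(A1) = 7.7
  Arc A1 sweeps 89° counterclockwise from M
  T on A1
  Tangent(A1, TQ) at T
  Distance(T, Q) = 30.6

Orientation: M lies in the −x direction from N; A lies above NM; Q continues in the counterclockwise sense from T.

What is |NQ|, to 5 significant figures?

39.223

On A1, M sits at bearing -90° from A; an 89° counterclockwise sweep puts T at bearing -1°, so T = A + 7.7·(cos -1°, sin -1°) = (-9.6012, 7.5656). A1 meets TQ tangentially, so AT is at right angles to TQ, so TQ runs along (−sin -1°, cos -1°); with |TQ| = 30.6, Q = (-9.0671, 38.161). Then |NQ| = |Q − N| = 39.223.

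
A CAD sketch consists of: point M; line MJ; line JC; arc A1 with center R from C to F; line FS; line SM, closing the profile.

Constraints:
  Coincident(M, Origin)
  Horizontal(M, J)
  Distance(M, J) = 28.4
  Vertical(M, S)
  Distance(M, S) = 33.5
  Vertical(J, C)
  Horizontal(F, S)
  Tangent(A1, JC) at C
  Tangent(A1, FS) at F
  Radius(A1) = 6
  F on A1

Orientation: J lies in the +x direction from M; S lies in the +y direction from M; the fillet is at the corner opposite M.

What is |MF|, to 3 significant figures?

40.3

M is at the origin; MJ is horizontal with |MJ| = 28.4 and J on the +x side, so J = (28.4, 0.00). MS is vertical with |MS| = 33.5 and S on the +y side, so S = (0.00, 33.5). The virtual corner opposite M is at (28.4, 33.5). A1 meets JC tangentially, so RC is at right angles to JC and tangency of A1 to FS means the radius RF is perpendicular to FS, with radius 6.0, so the center R sits 6.0 in from both sides at R = (22.4, 27.5). That places the tangent points at C = (28.4, 27.5) on JC and F = (22.4, 33.5) on FS. Then |MF| = |F − M| = 40.3.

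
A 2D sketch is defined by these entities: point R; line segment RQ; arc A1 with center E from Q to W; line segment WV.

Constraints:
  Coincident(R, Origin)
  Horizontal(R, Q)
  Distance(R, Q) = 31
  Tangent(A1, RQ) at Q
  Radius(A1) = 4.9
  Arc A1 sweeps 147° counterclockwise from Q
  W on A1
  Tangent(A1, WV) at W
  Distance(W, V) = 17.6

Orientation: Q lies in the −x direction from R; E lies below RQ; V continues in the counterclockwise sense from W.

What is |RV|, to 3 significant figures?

26.5

R is at the origin; R and Q share the same y with |RQ| = 31.0 and Q on the −x side, so Q = (-31.0, 0.00). Tangency of A1 to RQ means the radius EQ is perpendicular to RQ, so E = Q + (0, -4.9) = (-31.0, -4.90). On A1, Q sits at bearing 90° from E; a 147° counterclockwise sweep puts W at bearing 237°, so W = E + 4.9·(cos 237°, sin 237°) = (-33.7, -9.01). A1 meets WV tangentially, so EW is at right angles to WV, so WV runs along (−sin 237°, cos 237°); with |WV| = 17.6, V = (-18.9, -18.6). Then |RV| = |V − R| = 26.5.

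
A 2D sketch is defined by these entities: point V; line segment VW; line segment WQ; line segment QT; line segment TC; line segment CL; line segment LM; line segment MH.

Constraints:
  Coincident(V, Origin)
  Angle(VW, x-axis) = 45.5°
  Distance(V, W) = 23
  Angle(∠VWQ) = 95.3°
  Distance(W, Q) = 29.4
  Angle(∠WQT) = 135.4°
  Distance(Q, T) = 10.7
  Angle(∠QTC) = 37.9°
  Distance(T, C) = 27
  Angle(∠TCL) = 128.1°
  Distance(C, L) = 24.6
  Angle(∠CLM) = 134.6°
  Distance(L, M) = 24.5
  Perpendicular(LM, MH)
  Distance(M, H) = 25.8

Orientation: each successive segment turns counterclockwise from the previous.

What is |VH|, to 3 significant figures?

64.7

∠CLM = 134.6° gives LM at 54.2° from the x-axis; with |LM| = 24.5, M = (44.8, 45.0). LM is perpendicular to MH, so MH runs at 144°; with |MH| = 25.8, H = (23.9, 60.1). Then |VH| = |H − V| = 64.7.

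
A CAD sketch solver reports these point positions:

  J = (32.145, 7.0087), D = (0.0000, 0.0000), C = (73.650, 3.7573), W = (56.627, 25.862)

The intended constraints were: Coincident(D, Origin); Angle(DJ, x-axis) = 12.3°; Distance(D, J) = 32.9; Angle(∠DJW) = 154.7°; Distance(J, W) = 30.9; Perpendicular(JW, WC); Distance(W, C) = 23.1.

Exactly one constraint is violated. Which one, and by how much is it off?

Distance(W, C) = 23.1 — off by 4.80.

D = (0.00, 0.00) ✓; DJ at 12.30° ✓; |DJ| = 32.90 ✓; ∠DJW = 154.7° ✓; |JW| = 30.90 ✓; ∠(JW, WC) = 90.00° ✓; |WC| = 27.90 ✗.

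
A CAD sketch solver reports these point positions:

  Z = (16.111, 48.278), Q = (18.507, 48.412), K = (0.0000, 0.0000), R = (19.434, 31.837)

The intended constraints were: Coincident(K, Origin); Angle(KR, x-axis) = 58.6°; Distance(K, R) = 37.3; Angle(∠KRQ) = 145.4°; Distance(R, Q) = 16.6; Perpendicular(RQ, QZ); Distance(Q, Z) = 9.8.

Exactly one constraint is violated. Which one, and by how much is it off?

Distance(Q, Z) = 9.8 — off by 7.40.

K = (0.00, 0.00) ✓; KR at 58.60° ✓; |KR| = 37.30 ✓; ∠KRQ = 145.4° ✓; |RQ| = 16.60 ✓; ∠(RQ, QZ) = 90.00° ✓; |QZ| = 2.400 ✗.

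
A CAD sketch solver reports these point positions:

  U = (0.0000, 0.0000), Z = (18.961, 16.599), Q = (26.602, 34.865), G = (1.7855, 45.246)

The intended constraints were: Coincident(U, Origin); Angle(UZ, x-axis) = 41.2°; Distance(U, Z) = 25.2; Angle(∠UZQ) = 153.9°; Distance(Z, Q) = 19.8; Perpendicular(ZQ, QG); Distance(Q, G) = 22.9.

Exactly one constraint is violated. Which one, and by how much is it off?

Distance(Q, G) = 22.9 — off by 4.00.

U = (0.00, 0.00) ✓; UZ at 41.20° ✓; |UZ| = 25.20 ✓; ∠UZQ = 153.9° ✓; |ZQ| = 19.80 ✓; ∠(ZQ, QG) = 90.00° ✓; |QG| = 26.90 ✗.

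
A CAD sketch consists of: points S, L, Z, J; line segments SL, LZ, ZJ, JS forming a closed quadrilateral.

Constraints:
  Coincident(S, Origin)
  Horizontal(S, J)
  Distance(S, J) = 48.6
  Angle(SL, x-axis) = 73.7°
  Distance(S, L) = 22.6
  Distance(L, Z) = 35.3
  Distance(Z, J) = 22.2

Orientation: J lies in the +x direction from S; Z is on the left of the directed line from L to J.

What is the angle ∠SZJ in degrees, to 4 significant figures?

81.43°

Checks: |LZ| = 35.30 ✓; |ZJ| = 22.20 ✓.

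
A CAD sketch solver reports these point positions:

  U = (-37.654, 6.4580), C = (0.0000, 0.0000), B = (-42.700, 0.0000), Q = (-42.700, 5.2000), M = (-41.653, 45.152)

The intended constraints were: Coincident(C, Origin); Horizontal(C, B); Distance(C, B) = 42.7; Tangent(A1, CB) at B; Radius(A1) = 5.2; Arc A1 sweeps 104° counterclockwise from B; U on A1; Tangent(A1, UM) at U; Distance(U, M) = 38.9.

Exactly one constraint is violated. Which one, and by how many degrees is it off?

Tangent(A1, UM) at U — off by 8.10°.

C = (0.00, 0.00) ✓; C.y = 0.00, B.y = 0.00 ✓; |CB| = 42.70 ✓; ∠(QB, BC) = 90.00° ✓; |QB| = 5.200 ✓; bearing(Q→U) − bearing(Q→B) = 104.0° ✓; |QU| = 5.200 ✓; ∠(QU, UM) = 98.10° ✗; |UM| = 38.90 ✓.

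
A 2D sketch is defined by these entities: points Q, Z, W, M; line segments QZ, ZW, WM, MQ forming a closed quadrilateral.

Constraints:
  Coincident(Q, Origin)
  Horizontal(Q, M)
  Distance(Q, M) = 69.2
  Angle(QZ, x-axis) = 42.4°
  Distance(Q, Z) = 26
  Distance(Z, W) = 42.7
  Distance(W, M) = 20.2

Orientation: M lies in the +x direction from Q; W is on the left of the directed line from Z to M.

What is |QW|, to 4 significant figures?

64.68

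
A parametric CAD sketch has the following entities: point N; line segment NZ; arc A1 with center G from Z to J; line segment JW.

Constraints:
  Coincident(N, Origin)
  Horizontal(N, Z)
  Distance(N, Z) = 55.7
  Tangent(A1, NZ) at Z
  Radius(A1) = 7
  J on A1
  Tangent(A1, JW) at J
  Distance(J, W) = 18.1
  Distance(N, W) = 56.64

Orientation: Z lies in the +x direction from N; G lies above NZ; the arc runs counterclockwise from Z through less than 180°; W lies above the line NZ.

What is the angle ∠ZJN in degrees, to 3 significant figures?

53.0°

Checks: |GJ| = 7.000 ✓; ∠(GJ, JW) = 90.00° ✓; |JW| = 18.10 ✓; |NW| = 56.64 ✓.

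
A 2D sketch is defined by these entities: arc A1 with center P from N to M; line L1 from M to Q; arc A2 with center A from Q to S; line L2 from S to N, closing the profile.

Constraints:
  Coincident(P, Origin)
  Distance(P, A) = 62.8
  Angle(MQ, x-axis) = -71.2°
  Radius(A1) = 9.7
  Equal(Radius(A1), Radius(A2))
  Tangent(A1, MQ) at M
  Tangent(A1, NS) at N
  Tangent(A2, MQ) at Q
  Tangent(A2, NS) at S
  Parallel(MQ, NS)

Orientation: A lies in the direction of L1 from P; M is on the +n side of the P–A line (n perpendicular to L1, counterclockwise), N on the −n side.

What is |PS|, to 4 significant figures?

63.54

The slot axis is L1's direction at -71.2°, so u = (cos -71.2°, sin -71.2°) = (0.3223, -0.9466) and n = (−sin -71.2°, cos -71.2°) = (0.9466, 0.3223). P is at the origin and A lies 62.8 along u from P, so A = 62.8·u = (20.24, -59.45). Tangency of A1 to both parallel lines with radius 9.7 puts M and N at P ± 9.7·n: M = (9.182, 3.126), N = (-9.182, -3.126). Equal radii place Q and S the same way about A: Q = A + 9.7·n = (29.42, -56.32), S = A − 9.7·n = (11.06, -62.58). Then |PS| = |S − P| = 63.54.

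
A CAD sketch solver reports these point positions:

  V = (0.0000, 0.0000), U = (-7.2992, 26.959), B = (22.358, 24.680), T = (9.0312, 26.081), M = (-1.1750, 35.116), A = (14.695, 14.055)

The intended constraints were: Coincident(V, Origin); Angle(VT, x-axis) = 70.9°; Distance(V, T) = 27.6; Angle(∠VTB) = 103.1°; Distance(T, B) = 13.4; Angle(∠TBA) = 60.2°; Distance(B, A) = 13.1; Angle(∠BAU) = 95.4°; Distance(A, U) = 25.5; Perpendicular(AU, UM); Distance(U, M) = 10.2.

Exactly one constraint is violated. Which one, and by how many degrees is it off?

Perpendicular(AU, UM) — off by 6.50°.

V = (0.00, 0.00) ✓; VT at 70.90° ✓; |VT| = 27.60 ✓; ∠VTB = 103.1° ✓; |TB| = 13.40 ✓; ∠TBA = 60.20° ✓; |BA| = 13.10 ✓; ∠BAU = 95.40° ✓; |AU| = 25.50 ✓; ∠(AU, UM) = 96.50° ✗; |UM| = 10.20 ✓.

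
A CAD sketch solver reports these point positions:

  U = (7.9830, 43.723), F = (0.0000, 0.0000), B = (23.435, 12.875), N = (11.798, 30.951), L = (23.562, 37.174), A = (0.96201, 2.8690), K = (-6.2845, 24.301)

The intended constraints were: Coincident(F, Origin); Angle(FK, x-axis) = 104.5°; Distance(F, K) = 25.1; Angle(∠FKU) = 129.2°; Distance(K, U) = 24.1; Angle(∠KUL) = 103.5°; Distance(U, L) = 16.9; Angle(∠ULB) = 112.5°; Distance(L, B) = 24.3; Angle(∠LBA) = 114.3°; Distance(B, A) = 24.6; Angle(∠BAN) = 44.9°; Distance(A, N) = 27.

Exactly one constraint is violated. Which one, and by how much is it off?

Distance(A, N) = 27 — off by 3.10.

F = (0.00, 0.00) ✓; FK at 104.5° ✓; |FK| = 25.10 ✓; ∠FKU = 129.2° ✓; |KU| = 24.10 ✓; ∠KUL = 103.5° ✓; |UL| = 16.90 ✓; ∠ULB = 112.5° ✓; |LB| = 24.30 ✓; ∠LBA = 114.3° ✓; |BA| = 24.60 ✓; ∠BAN = 44.90° ✓; |AN| = 30.10 ✗.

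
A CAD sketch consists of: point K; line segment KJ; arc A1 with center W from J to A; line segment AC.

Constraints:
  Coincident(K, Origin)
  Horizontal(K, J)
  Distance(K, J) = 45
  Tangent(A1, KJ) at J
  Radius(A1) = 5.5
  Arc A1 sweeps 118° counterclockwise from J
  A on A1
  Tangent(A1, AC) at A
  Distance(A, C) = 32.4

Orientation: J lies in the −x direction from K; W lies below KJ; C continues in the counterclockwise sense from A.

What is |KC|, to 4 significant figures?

50.46

K is at the origin; K and J share the same y with |KJ| = 45.0 and J on the −x side, so J = (-45.00, 0.000). The tangent condition forces WJ to be normal to KJ, so W = J + (0, -5.5) = (-45.00, -5.500). On A1, J sits at bearing 90° from W; a 118° counterclockwise sweep puts A at bearing 208°, so A = W + 5.5·(cos 208°, sin 208°) = (-49.86, -8.082). A1 meets AC tangentially, so WA is at right angles to AC, so AC runs along (−sin 208°, cos 208°); with |AC| = 32.4, C = (-34.65, -36.69). Then |KC| = |C − K| = 50.46.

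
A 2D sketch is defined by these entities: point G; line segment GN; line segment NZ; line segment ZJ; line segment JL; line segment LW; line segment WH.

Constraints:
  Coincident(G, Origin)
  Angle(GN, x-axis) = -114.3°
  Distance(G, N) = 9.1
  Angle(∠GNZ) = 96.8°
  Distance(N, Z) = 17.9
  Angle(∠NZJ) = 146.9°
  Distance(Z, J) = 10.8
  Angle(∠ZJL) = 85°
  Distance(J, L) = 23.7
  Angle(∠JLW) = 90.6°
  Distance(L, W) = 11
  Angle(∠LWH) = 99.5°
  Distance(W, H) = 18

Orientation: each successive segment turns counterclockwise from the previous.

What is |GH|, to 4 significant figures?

14.91

∠JLW = 90.6° gives LW at -173.6° from the x-axis; with |LW| = 11.0, W = (8.556, 5.134). ∠LWH = 99.5° gives WH at -93.10° from the x-axis; with |WH| = 18.0, H = (7.583, -12.84). Then |GH| = |H − G| = 14.91.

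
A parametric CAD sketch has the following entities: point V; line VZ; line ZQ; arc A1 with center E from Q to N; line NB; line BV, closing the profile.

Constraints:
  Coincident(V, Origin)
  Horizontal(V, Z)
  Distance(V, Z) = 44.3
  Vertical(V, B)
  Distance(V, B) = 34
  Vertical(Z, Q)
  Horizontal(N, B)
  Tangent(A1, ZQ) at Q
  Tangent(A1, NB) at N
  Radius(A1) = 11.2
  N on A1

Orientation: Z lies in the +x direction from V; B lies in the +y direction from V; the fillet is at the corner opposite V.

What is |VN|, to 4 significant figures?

47.45

V is at the origin; V and Z share the same y with |VZ| = 44.3 and Z on the +x side, so Z = (44.30, 0.000). VB is vertical with |VB| = 34.0 and B on the +y side, so B = (0.000, 34.00). The virtual corner opposite V is at (44.30, 34.00). Since A1 is tangent to ZQ there, EQ ⟂ ZQ and A1 meets NB tangentially, so EN is at right angles to NB, with radius 11.2, so the center E sits 11.2 in from both sides at E = (33.10, 22.80). That places the tangent points at Q = (44.30, 22.80) on ZQ and N = (33.10, 34.00) on NB. Then |VN| = |N − V| = 47.45.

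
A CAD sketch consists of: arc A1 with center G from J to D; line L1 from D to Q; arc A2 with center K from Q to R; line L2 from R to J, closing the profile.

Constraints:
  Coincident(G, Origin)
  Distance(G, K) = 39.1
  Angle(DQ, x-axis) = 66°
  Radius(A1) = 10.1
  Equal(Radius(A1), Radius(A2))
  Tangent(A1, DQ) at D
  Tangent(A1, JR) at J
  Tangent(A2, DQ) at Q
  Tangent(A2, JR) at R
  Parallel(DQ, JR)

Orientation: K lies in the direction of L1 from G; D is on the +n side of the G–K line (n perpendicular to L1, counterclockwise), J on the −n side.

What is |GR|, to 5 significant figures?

40.383

Tangency of A1 to both parallel lines with radius 10.1 puts D and J at G ± 10.1·n: D = (-9.2268, 4.1080), J = (9.2268, -4.1080). Equal radii place Q and R the same way about K: Q = K + 10.1·n = (6.6766, 39.828), R = K − 10.1·n = (25.130, 31.612). Then |GR| = |R − G| = 40.383.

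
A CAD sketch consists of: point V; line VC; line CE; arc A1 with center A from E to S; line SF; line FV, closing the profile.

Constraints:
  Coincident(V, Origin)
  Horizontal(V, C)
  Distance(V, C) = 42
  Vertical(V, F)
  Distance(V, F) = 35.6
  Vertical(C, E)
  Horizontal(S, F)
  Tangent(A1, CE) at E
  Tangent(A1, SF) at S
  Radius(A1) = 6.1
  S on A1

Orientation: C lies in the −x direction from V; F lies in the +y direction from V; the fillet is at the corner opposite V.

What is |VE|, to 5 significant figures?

51.325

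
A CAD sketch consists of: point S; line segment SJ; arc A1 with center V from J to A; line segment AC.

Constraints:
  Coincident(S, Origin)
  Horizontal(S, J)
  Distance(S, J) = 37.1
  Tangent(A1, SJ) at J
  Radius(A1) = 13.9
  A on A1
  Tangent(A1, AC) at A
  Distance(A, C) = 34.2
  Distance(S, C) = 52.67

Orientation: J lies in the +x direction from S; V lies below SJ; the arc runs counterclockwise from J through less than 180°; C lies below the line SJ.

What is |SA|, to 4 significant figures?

26.86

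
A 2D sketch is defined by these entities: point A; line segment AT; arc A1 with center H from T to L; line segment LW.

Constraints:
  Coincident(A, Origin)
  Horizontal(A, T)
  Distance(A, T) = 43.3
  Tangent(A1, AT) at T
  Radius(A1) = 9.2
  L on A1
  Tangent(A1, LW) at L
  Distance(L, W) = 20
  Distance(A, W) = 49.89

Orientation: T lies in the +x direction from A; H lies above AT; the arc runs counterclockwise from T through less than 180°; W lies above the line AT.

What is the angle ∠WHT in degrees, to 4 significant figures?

169.3°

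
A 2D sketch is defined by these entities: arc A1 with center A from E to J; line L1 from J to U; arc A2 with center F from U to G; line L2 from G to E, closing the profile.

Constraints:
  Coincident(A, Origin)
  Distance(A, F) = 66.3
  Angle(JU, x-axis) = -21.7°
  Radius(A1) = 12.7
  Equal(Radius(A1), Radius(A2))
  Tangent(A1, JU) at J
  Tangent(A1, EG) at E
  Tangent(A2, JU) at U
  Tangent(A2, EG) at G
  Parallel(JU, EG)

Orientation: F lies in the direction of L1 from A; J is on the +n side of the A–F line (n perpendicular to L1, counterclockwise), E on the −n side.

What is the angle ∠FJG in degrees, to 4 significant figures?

10.12°

The slot axis is L1's direction at -21.7°, so u = (cos -21.7°, sin -21.7°) = (0.9291, -0.3697) and n = (−sin -21.7°, cos -21.7°) = (0.3697, 0.9291). A is at the origin and F lies 66.3 along u from A, so F = 66.3·u = (61.60, -24.51). Tangency of A1 to both parallel lines with radius 12.7 puts J and E at A ± 12.7·n: J = (4.696, 11.80), E = (-4.696, -11.80). Equal radii place U and G the same way about F: U = F + 12.7·n = (66.30, -12.71), G = F − 12.7·n = (56.91, -36.31). Then cos ∠FJG = JF·JG / (|JF||JG|), giving 10.12°.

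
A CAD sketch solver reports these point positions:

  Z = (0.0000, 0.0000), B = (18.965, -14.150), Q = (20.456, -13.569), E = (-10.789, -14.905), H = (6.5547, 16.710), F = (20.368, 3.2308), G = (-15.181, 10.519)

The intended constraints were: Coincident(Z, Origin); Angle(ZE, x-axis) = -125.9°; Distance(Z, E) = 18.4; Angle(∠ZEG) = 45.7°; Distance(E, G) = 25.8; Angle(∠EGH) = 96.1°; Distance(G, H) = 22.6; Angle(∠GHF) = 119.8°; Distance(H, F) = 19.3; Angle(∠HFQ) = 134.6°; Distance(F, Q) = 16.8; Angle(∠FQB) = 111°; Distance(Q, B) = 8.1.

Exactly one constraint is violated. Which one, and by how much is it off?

Distance(Q, B) = 8.1 — off by 6.50.

Z = (0.00, 0.00) ✓; ZE at -125.9° ✓; |ZE| = 18.40 ✓; ∠ZEG = 45.70° ✓; |EG| = 25.80 ✓; ∠EGH = 96.10° ✓; |GH| = 22.60 ✓; ∠GHF = 119.8° ✓; |HF| = 19.30 ✓; ∠HFQ = 134.6° ✓; |FQ| = 16.80 ✓; ∠FQB = 111.0° ✓; |QB| = 1.600 ✗.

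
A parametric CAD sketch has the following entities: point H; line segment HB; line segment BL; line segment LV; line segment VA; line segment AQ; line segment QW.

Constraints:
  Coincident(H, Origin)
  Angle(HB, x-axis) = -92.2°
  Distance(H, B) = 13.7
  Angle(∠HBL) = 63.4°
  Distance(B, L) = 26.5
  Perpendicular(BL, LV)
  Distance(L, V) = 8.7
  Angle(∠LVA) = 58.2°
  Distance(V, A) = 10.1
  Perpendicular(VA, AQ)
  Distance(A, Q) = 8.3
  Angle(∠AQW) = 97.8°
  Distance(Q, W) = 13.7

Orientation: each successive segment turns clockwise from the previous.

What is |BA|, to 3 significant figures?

18.2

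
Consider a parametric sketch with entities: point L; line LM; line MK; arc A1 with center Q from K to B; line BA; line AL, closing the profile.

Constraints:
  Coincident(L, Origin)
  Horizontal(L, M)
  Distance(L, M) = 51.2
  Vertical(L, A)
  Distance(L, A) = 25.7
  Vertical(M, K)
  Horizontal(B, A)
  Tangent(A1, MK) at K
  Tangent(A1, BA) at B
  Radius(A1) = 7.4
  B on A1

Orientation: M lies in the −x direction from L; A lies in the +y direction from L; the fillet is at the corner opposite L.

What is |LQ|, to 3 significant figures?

47.5

L is at the origin; L and M share the same y with |LM| = 51.2 and M on the −x side, so M = (-51.2, 0.00). L and A share the same x with |LA| = 25.7 and A on the +y side, so A = (0.00, 25.7). The virtual corner opposite L is at (-51.2, 25.7). Since A1 is tangent to MK there, QK ⟂ MK and since A1 is tangent to BA there, QB ⟂ BA, with radius 7.4, so the center Q sits 7.4 in from both sides at Q = (-43.8, 18.3). Then |LQ| = |Q − L| = 47.5.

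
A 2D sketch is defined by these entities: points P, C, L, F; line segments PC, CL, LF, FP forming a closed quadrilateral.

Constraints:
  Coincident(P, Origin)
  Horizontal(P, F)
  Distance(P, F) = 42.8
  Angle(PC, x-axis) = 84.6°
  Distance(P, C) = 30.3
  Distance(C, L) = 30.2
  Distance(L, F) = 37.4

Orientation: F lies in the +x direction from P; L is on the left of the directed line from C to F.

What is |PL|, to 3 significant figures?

48.5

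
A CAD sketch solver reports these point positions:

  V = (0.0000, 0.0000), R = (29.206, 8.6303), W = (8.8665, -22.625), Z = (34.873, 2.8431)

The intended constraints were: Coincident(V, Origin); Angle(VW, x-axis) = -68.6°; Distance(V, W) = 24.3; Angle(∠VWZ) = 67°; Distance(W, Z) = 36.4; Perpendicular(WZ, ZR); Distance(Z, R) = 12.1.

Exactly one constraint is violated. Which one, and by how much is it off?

Distance(Z, R) = 12.1 — off by 4.00.

V = (0.00, 0.00) ✓; VW at -68.60° ✓; |VW| = 24.30 ✓; ∠VWZ = 67.00° ✓; |WZ| = 36.40 ✓; ∠(WZ, ZR) = 90.00° ✓; |ZR| = 8.100 ✗.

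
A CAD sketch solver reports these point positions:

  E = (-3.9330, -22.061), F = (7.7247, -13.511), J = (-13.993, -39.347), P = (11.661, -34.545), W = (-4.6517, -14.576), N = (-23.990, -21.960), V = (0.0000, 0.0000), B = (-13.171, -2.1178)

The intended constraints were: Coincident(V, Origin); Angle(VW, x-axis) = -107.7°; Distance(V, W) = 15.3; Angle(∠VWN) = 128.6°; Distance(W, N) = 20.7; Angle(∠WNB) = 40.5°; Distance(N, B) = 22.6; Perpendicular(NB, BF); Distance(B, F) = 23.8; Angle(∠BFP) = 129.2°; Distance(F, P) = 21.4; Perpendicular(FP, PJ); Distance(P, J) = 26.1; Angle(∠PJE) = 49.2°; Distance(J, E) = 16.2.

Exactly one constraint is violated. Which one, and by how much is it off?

Distance(J, E) = 16.2 — off by 3.80.

V = (0.00, 0.00) ✓; VW at -107.7° ✓; |VW| = 15.30 ✓; ∠VWN = 128.6° ✓; |WN| = 20.70 ✓; ∠WNB = 40.50° ✓; |NB| = 22.60 ✓; ∠(NB, BF) = 90.00° ✓; |BF| = 23.80 ✓; ∠BFP = 129.2° ✓; |FP| = 21.40 ✓; ∠(FP, PJ) = 90.00° ✓; |PJ| = 26.10 ✓; ∠PJE = 49.20° ✓; |JE| = 20.00 ✗.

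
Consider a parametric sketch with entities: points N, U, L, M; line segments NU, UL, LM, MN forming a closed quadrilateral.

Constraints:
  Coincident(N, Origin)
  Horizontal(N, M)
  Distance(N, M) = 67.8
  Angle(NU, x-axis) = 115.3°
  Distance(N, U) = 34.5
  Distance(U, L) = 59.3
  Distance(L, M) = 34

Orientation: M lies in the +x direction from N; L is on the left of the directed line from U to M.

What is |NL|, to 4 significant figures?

50.49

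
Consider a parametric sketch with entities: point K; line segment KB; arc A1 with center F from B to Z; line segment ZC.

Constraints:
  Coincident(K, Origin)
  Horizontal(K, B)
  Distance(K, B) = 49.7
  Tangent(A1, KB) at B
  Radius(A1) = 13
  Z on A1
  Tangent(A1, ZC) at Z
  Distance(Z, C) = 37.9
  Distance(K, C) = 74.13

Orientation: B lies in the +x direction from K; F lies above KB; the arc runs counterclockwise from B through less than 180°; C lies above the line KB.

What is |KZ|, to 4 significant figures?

64.37

K is at the origin; K and B share the same y with |KB| = 49.7 and B on the +x side, so B = (49.70, 0.000). Since A1 is tangent to KB there, FB ⟂ KB, so F = B + (0, 13) = (49.70, 13.00). Since FZ ⟂ ZC (tangency), |FC| = √(13.0² + 37.9²) = 40.07 regardless of where Z sits on A1. So C lies on both circle(K, 74.13) and circle(F, 40.07); the above-KB intersection is C = (51.82, 53.01). Z is the foot of the tangent from C: Z = (62.20, 16.56).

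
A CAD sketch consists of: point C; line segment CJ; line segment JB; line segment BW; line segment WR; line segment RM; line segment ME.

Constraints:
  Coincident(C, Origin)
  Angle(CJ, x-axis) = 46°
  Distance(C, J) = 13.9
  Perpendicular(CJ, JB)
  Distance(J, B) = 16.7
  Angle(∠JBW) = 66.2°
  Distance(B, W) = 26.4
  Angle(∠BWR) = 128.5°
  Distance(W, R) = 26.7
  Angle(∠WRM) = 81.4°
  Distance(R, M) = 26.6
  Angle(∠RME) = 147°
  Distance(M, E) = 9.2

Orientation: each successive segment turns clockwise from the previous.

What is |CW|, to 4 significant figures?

11.90

C is at the origin; CJ runs at 46.0° with length 13.9, so J = (9.656, 9.999). CJ is perpendicular to JB, so JB runs at -44.00°; with |JB| = 16.7, B = (21.67, -1.602). ∠JBW = 66.2° gives BW at -157.8° from the x-axis; with |BW| = 26.4, W = (-2.774, -11.58). Then |CW| = |W − C| = 11.90.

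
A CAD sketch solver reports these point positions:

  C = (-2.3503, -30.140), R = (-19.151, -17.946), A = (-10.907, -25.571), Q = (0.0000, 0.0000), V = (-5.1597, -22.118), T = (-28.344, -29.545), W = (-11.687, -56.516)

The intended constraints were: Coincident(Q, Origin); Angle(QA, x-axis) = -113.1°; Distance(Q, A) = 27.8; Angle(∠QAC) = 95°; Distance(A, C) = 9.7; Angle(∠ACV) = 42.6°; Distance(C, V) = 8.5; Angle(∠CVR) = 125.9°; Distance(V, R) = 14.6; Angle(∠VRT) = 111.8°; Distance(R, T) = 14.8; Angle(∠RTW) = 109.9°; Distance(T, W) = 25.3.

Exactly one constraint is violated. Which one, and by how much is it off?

Distance(T, W) = 25.3 — off by 6.40.

Q = (0.00, 0.00) ✓; QA at -113.1° ✓; |QA| = 27.80 ✓; ∠QAC = 95.00° ✓; |AC| = 9.700 ✓; ∠ACV = 42.60° ✓; |CV| = 8.500 ✓; ∠CVR = 125.9° ✓; |VR| = 14.60 ✓; ∠VRT = 111.8° ✓; |RT| = 14.80 ✓; ∠RTW = 109.9° ✓; |TW| = 31.70 ✗.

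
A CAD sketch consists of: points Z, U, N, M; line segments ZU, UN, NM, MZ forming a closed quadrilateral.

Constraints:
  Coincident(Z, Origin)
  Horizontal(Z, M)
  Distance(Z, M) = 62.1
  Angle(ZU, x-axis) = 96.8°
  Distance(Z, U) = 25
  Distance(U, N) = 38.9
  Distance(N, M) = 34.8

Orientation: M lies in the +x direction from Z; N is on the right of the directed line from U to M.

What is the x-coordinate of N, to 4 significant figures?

27.30

Checks: |UN| = 38.90 ✓; |NM| = 34.80 ✓.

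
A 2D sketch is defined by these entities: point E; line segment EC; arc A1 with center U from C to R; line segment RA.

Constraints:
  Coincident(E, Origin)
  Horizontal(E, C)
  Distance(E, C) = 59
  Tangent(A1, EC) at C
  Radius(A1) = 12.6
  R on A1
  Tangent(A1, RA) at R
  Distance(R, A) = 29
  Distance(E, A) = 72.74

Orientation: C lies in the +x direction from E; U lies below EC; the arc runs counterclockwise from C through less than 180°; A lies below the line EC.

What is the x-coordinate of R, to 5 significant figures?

47.258

Checks: ∠(UC, CE) = 90.00° ✓; |UC| = 12.60 ✓; |UR| = 12.60 ✓; ∠(UR, RA) = 90.00° ✓; |RA| = 29.00 ✓; |EA| = 72.74 ✓.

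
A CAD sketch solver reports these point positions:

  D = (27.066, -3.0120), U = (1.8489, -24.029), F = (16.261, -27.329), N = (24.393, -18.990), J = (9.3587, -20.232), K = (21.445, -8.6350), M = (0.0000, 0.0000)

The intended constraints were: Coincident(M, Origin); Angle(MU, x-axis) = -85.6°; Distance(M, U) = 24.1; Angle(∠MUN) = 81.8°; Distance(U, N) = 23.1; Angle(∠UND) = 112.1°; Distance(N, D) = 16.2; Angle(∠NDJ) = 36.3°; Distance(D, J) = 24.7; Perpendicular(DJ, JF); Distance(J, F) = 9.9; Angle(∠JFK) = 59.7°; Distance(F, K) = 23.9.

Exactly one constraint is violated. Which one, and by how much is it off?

Distance(F, K) = 23.9 — off by 4.50.

M = (0.00, 0.00) ✓; MU at -85.60° ✓; |MU| = 24.10 ✓; ∠MUN = 81.80° ✓; |UN| = 23.10 ✓; ∠UND = 112.1° ✓; |ND| = 16.20 ✓; ∠NDJ = 36.30° ✓; |DJ| = 24.70 ✓; ∠(DJ, JF) = 90.00° ✓; |JF| = 9.900 ✓; ∠JFK = 59.70° ✓; |FK| = 19.40 ✗.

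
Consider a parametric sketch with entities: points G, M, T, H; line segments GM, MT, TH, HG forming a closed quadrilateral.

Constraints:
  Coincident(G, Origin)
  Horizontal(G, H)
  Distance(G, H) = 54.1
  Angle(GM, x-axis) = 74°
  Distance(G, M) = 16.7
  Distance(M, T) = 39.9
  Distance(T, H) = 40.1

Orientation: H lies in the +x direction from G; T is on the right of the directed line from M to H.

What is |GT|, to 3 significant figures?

28.8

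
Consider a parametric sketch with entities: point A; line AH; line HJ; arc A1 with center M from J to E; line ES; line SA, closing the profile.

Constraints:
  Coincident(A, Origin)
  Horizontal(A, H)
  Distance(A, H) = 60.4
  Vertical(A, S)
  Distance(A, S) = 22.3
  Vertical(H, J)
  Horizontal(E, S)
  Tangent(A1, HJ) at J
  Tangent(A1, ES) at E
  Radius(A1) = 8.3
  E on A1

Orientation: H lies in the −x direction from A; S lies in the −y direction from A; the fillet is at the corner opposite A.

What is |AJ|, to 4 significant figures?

62.00

A is at the origin; A and H share the same y with |AH| = 60.4 and H on the −x side, so H = (-60.40, 0.000). AS is vertical with |AS| = 22.3 and S on the −y side, so S = (0.000, -22.30). The virtual corner opposite A is at (-60.40, -22.30). Tangency of A1 to HJ means the radius MJ is perpendicular to HJ and tangency of A1 to ES means the radius ME is perpendicular to ES, with radius 8.3, so the center M sits 8.3 in from both sides at M = (-52.10, -14.00). That places the tangent points at J = (-60.40, -14.00) on HJ and E = (-52.10, -22.30) on ES. Then |AJ| = |J − A| = 62.00.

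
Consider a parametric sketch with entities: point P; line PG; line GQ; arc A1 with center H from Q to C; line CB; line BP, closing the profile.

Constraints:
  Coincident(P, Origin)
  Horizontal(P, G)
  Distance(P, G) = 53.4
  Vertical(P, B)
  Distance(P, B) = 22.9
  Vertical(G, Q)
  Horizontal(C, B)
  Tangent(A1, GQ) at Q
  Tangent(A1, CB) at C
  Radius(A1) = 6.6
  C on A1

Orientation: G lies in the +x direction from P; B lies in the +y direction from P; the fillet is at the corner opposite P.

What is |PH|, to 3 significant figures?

49.6

P and B share the same x with |PB| = 22.9 and B on the +y side, so B = (0.00, 22.9). The virtual corner opposite P is at (53.4, 22.9). Since A1 is tangent to GQ there, HQ ⟂ GQ and the tangent condition forces HC to be normal to CB, with radius 6.6, so the center H sits 6.6 in from both sides at H = (46.8, 16.3). Then |PH| = |H − P| = 49.6.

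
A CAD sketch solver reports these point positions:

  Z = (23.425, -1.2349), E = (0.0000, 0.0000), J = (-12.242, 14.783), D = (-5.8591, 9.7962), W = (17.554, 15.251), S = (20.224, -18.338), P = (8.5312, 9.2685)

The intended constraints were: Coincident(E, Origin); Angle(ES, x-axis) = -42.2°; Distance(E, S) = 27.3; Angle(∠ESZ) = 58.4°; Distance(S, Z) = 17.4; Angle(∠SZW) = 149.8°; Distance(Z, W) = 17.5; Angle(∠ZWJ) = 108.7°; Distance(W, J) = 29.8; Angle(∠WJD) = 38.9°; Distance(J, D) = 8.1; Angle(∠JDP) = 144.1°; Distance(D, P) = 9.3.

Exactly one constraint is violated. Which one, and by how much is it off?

Distance(D, P) = 9.3 — off by 5.10.

E = (0.00, 0.00) ✓; ES at -42.20° ✓; |ES| = 27.30 ✓; ∠ESZ = 58.40° ✓; |SZ| = 17.40 ✓; ∠SZW = 149.8° ✓; |ZW| = 17.50 ✓; ∠ZWJ = 108.7° ✓; |WJ| = 29.80 ✓; ∠WJD = 38.90° ✓; |JD| = 8.100 ✓; ∠JDP = 144.1° ✓; |DP| = 14.40 ✗.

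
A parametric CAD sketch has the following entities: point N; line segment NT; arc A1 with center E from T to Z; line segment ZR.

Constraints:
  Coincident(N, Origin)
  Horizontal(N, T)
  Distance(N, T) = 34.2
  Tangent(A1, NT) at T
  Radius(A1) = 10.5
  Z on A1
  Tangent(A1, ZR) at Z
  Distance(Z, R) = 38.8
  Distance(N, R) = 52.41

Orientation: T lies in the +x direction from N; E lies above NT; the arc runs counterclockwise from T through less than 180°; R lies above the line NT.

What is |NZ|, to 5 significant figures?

45.872

N is at the origin; N and T share the same y with |NT| = 34.2 and T on the +x side, so T = (34.200, 0.0000). A1 meets NT tangentially, so ET is at right angles to NT, so E = T + (0, 10.5) = (34.200, 10.500). Since EZ ⟂ ZR (tangency), |ER| = √(10.5² + 38.8²) = 40.196 regardless of where Z sits on A1. So R lies on both circle(N, 52.41) and circle(E, 40.196); the above-NT intersection is R = (20.431, 48.264). Z is the foot of the tangent from R: Z = (42.783, 16.549).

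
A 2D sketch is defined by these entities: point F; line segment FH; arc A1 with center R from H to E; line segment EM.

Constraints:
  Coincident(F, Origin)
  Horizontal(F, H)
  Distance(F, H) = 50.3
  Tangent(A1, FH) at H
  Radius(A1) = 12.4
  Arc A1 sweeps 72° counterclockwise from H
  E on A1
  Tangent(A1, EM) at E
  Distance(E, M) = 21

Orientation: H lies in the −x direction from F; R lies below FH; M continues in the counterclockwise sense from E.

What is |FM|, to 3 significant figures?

74.3

On A1, H sits at bearing 90° from R; a 72° counterclockwise sweep puts E at bearing 162°, so E = R + 12.4·(cos 162°, sin 162°) = (-62.1, -8.57). Since A1 is tangent to EM there, RE ⟂ EM, so EM runs along (−sin 162°, cos 162°); with |EM| = 21.0, M = (-68.6, -28.5). Then |FM| = |M − F| = 74.3.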